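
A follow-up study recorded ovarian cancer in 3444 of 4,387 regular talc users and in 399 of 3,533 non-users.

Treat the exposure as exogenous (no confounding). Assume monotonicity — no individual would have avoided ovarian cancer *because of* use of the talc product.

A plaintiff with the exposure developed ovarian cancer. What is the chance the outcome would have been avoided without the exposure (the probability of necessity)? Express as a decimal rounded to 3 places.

PN ≈ 0.856

p₁ = P(outcome | exposed) = 3444/4387 = 0.78505
p₀ = P(outcome | unexposed) = 399/3533 = 0.11294
Under exogeneity and monotonicity, PN = (p₁ − p₀) / p₁.
PN = (0.78505 − 0.11294) / 0.78505 = 0.67211 / 0.78505 ≈ 0.8561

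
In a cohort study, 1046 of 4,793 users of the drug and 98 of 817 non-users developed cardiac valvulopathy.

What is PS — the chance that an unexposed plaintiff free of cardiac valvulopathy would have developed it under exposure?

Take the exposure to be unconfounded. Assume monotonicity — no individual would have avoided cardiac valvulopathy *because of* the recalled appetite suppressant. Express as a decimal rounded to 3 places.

p₁ = P(outcome | exposed) = 1046/4793 = 0.21823
p₀ = P(outcome | unexposed) = 98/817 = 0.11995
Under exogeneity and monotonicity, PS = (p₁ − p₀) / (1 − p₀).
PS = (0.21823 − 0.11995) / (1 − 0.11995) = 0.098284 / 0.88005 ≈ 0.1117

PS ≈ 0.112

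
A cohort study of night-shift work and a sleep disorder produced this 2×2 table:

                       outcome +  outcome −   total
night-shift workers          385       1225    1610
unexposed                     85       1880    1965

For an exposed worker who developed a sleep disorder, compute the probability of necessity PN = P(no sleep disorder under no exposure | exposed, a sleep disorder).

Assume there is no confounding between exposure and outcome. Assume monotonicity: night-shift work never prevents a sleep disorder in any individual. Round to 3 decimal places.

PN ≈ 0.819

p₁ = P(outcome | exposed) = 385/1610 = 0.23913
p₀ = P(outcome | unexposed) = 85/1965 = 0.043257
Under exogeneity and monotonicity, PN = (p₁ − p₀) / p₁.
PN = (0.23913 − 0.043257) / 0.23913 = 0.19587 / 0.23913 ≈ 0.8191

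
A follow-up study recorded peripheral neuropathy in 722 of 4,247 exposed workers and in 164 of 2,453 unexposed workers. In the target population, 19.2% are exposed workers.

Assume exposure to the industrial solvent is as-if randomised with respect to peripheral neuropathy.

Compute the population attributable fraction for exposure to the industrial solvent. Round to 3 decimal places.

p₁ = P(outcome | exposed) = 722/4247 = 0.17
p₀ = P(outcome | unexposed) = 164/2453 = 0.066857
Overall risk P(Y=1) = π·p₁ + (1−π)·p₀ = 0.192×0.17 + 0.808×0.066857 = 0.086661.
Under exogeneity, PAF = [P(Y=1) − p₀] / P(Y=1).
PAF = (0.086661 − 0.066857) / 0.086661 ≈ 0.2285

PAF ≈ 0.229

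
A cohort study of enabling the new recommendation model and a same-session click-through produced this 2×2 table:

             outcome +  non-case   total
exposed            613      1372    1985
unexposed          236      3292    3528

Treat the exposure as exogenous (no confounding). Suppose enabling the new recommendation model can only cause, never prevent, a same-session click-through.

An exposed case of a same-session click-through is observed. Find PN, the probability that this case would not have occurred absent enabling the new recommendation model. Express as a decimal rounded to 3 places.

p₁ = P(outcome | exposed) = 613/1985 = 0.30882
p₀ = P(outcome | unexposed) = 236/3528 = 0.066893
Under exogeneity and monotonicity, PN = (p₁ − p₀) / p₁.
PN = (0.30882 − 0.066893) / 0.30882 = 0.24192 / 0.30882 ≈ 0.7834

PN ≈ 0.783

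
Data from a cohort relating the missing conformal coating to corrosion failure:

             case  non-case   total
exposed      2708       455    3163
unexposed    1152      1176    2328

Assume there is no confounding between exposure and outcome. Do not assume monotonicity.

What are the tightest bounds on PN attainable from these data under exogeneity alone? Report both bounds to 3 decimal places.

0.422 ≤ PN ≤ 0.590

p₁ = P(outcome | exposed) = 2708/3163 = 0.85615
p₀ = P(outcome | unexposed) = 1152/2328 = 0.49485
Under exogeneity alone the bounds on PN are max{0,(p₁−p₀)/p₁} ≤ PN ≤ min{1,(1−p₀)/p₁}.
  lower = (p₁ − p₀)/p₁ = 0.3613 / 0.85615 ≈ 0.4220
  upper = min{1, (1 − p₀)/p₁} = 0.50515 / 0.85615 ≈ 0.5900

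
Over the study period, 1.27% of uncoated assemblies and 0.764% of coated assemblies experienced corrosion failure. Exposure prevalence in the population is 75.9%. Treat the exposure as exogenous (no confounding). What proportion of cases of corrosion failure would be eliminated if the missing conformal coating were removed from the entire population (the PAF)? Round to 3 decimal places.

p₁ = 0.0127, p₀ = 0.00764.
Overall risk P(Y=1) = π·p₁ + (1−π)·p₀ = 0.759×0.0127 + 0.241×0.00764 = 0.011481.
Under exogeneity, PAF = [P(Y=1) − p₀] / P(Y=1).
PAF = (0.011481 − 0.00764) / 0.011481 ≈ 0.3345

PAF ≈ 0.335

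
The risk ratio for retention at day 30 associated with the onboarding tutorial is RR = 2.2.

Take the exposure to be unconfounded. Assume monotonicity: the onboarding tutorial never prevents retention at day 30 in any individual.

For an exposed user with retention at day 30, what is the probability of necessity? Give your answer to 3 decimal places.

PN ≈ 0.545

Under exogeneity and monotonicity, PN = (RR − 1) / RR = 1 − 1/RR.
PN = (2.2 − 1) / 2.2 = 1.2 / 2.2 ≈ 0.5455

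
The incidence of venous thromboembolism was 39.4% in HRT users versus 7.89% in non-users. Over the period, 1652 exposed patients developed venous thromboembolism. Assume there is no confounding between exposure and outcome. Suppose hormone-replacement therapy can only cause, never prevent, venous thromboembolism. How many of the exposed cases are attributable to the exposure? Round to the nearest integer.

p₁ = 0.394, p₀ = 0.0789.
PN = (p₁ − p₀)/p₁ = (0.394 − 0.0789) / 0.394 ≈ 0.79975.
Attributable cases ≈ PN × (exposed cases) = 0.79975 × 1652 ≈ 1321.18.

about 1321 cases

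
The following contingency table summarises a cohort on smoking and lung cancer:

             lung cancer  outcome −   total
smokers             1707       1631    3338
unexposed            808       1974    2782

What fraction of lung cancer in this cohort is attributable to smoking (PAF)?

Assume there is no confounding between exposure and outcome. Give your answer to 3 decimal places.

PAF ≈ 0.293

p₁ = P(outcome | exposed) = 1707/3338 = 0.51138
p₀ = P(outcome | unexposed) = 808/2782 = 0.29044
Exposure prevalence π = 3338/6120 = 0.54542; overall risk P(Y=1) = 0.41095.
Under exogeneity, PAF = [P(Y=1) − p₀]/P(Y=1).
PAF = (0.41095 − 0.29044) / 0.41095 ≈ 0.2932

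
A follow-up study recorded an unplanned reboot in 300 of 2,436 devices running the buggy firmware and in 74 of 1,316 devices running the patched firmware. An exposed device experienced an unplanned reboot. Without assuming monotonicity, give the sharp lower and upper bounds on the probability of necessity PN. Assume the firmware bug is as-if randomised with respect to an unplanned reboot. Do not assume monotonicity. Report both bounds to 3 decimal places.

p₁ = P(outcome | exposed) = 300/2436 = 0.12315
p₀ = P(outcome | unexposed) = 74/1316 = 0.056231
Under exogeneity alone the bounds on PN are max{0,(p₁−p₀)/p₁} ≤ PN ≤ min{1,(1−p₀)/p₁}.
  lower = (p₁ − p₀)/p₁ = 0.066922 / 0.12315 ≈ 0.5434
  upper = min{1, (1 − p₀)/p₁} = 0.94377 / 0.12315 ≈ 7.6634 → capped at 1

0.543 ≤ PN ≤ 1.000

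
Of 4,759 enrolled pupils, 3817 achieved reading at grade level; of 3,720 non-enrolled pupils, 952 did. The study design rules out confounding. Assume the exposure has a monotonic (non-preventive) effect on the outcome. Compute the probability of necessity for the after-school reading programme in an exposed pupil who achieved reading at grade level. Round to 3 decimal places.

PN ≈ 0.681

p₁ = P(outcome | exposed) = 3817/4759 = 0.80206
p₀ = P(outcome | unexposed) = 952/3720 = 0.25591
Under exogeneity and monotonicity, PN = (p₁ − p₀) / p₁.
PN = (0.80206 − 0.25591) / 0.80206 = 0.54615 / 0.80206 ≈ 0.6809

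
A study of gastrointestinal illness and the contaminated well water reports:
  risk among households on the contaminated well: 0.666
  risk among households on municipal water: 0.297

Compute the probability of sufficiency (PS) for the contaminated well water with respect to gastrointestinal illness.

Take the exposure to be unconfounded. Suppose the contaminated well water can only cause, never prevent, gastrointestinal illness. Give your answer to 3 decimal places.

Let p₁ = 0.666, p₀ = 0.297.
Under exogeneity and monotonicity, PS = (p₁ − p₀) / (1 − p₀).
PS = (0.666 − 0.297) / (1 − 0.297) = 0.369 / 0.703 ≈ 0.5249

PS ≈ 0.525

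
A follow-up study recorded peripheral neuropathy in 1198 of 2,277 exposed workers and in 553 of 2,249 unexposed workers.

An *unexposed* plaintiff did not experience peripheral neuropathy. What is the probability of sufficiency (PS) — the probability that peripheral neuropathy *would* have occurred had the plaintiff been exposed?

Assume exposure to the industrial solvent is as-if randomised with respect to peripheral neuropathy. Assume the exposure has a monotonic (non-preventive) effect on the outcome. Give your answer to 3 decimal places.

PS ≈ 0.372

p₁ = P(outcome | exposed) = 1198/2277 = 0.52613
p₀ = P(outcome | unexposed) = 553/2249 = 0.24589
Under exogeneity and monotonicity, PS = (p₁ − p₀) / (1 − p₀).
PS = (0.52613 − 0.24589) / (1 − 0.24589) = 0.28024 / 0.75411 ≈ 0.3716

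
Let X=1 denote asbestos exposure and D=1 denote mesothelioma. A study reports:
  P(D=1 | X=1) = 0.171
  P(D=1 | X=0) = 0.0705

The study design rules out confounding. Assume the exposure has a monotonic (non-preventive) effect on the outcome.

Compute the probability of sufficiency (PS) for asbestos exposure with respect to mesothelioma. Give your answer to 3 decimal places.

PS ≈ 0.108

Let p₁ = 0.171, p₀ = 0.0705.
Under exogeneity and monotonicity, PS = (p₁ − p₀) / (1 − p₀).
PS = (0.171 − 0.0705) / (1 − 0.0705) = 0.1005 / 0.9295 ≈ 0.1081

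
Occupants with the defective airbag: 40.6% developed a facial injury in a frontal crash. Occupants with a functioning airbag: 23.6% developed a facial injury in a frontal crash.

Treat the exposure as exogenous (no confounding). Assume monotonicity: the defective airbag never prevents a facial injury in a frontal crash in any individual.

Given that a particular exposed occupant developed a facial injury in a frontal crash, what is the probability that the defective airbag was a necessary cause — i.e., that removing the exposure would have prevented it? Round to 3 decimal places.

p₁ = 0.406, p₀ = 0.236.
Under exogeneity and monotonicity, PN = (p₁ − p₀) / p₁.
PN = (0.406 − 0.236) / 0.406 = 0.17 / 0.406 ≈ 0.4187

PN ≈ 0.419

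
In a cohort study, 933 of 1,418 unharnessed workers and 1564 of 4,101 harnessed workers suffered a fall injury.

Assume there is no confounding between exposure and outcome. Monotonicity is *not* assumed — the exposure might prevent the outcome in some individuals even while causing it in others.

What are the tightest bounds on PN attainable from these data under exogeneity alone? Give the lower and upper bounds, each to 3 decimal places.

0.420 ≤ PN ≤ 0.940

p₁ = P(outcome | exposed) = 933/1418 = 0.65797
p₀ = P(outcome | unexposed) = 1564/4101 = 0.38137
Under exogeneity alone the bounds on PN are max{0,(p₁−p₀)/p₁} ≤ PN ≤ min{1,(1−p₀)/p₁}.
  lower = (p₁ − p₀)/p₁ = 0.2766 / 0.65797 ≈ 0.4204
  upper = min{1, (1 − p₀)/p₁} = 0.61863 / 0.65797 ≈ 0.9402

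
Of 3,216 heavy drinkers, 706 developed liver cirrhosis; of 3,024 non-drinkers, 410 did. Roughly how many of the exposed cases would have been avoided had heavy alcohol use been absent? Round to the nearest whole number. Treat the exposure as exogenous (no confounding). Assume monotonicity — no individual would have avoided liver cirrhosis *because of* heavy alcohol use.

p₁ = P(outcome | exposed) = 706/3216 = 0.21953
p₀ = P(outcome | unexposed) = 410/3024 = 0.13558
PN = (p₁ − p₀)/p₁ = (0.21953 − 0.13558) / 0.21953 ≈ 0.38239.
Attributable cases ≈ PN × (exposed cases) = 0.38239 × 706 ≈ 269.97.

about 270 cases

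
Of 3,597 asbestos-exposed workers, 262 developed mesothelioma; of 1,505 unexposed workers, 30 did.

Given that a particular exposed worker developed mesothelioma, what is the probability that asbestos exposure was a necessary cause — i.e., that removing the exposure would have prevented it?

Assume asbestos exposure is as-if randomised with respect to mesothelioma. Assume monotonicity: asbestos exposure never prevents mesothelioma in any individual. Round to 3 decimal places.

p₁ = P(outcome | exposed) = 262/3597 = 0.072838
p₀ = P(outcome | unexposed) = 30/1505 = 0.019934
Under exogeneity and monotonicity, PN = (p₁ − p₀) / p₁.
PN = (0.072838 − 0.019934) / 0.072838 = 0.052905 / 0.072838 ≈ 0.7263

PN ≈ 0.726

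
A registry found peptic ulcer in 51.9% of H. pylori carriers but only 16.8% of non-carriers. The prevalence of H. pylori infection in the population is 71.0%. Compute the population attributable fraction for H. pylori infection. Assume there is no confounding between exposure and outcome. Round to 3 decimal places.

PAF ≈ 0.597

p₁ = 0.519, p₀ = 0.168.
Overall risk P(Y=1) = π·p₁ + (1−π)·p₀ = 0.71×0.519 + 0.29×0.168 = 0.41721.
Under exogeneity, PAF = [P(Y=1) − p₀] / P(Y=1).
PAF = (0.41721 − 0.168) / 0.41721 ≈ 0.5973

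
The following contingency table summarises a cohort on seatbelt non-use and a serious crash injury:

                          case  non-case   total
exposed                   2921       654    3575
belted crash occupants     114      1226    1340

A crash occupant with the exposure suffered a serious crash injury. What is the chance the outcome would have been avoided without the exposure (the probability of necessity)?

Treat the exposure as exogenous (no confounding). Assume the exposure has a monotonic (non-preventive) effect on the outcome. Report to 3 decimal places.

PN ≈ 0.896

p₁ = P(outcome | exposed) = 2921/3575 = 0.81706
p₀ = P(outcome | unexposed) = 114/1340 = 0.085075
Under exogeneity and monotonicity, PN = (p₁ − p₀) / p₁.
PN = (0.81706 − 0.085075) / 0.81706 = 0.73199 / 0.81706 ≈ 0.8959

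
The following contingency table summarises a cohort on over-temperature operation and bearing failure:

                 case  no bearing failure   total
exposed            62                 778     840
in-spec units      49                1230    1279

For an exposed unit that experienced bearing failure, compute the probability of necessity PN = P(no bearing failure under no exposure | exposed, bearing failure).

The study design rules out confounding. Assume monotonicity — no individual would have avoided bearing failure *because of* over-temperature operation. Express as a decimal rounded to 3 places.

p₁ = P(outcome | exposed) = 62/840 = 0.07381
p₀ = P(outcome | unexposed) = 49/1279 = 0.038311
Under exogeneity and monotonicity, PN = (p₁ − p₀)/p₁.
PN = (0.07381 − 0.038311) / 0.07381 ≈ 0.4809

PN ≈ 0.481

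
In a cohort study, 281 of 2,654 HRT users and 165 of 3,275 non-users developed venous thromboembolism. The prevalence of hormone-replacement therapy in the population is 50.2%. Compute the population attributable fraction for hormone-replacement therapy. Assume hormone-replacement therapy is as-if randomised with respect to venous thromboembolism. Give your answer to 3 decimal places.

p₁ = P(outcome | exposed) = 281/2654 = 0.10588
p₀ = P(outcome | unexposed) = 165/3275 = 0.050382
Overall risk P(Y=1) = π·p₁ + (1−π)·p₀ = 0.502×0.10588 + 0.498×0.050382 = 0.078241.
Under exogeneity, PAF = [P(Y=1) − p₀] / P(Y=1).
PAF = (0.078241 − 0.050382) / 0.078241 ≈ 0.3561

PAF ≈ 0.356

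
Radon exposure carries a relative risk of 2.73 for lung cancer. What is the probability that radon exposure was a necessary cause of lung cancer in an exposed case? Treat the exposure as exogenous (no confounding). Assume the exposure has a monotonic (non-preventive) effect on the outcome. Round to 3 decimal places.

Under exogeneity and monotonicity, PN = (RR − 1) / RR = 1 − 1/RR.
PN = (2.73 − 1) / 2.73 = 1.73 / 2.73 ≈ 0.6337

PN ≈ 0.634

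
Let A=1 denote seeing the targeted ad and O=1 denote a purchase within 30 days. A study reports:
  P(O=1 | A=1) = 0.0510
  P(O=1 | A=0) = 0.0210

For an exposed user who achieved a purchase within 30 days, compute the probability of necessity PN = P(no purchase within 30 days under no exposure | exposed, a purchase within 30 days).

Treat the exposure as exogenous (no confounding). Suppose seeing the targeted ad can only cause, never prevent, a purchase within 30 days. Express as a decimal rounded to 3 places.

PN ≈ 0.588

Let p₁ = 0.051, p₀ = 0.021.
Under exogeneity and monotonicity, PN = (p₁ − p₀) / p₁.
PN = (0.051 − 0.021) / 0.051 = 0.03 / 0.051 ≈ 0.5882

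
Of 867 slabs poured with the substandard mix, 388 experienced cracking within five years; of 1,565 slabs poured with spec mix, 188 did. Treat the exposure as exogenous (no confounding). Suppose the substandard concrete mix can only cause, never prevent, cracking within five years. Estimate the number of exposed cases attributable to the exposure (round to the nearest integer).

p₁ = P(outcome | exposed) = 388/867 = 0.44752
p₀ = P(outcome | unexposed) = 188/1565 = 0.12013
PN = (p₁ − p₀)/p₁ = (0.44752 − 0.12013) / 0.44752 ≈ 0.73157.
Attributable cases ≈ PN × (exposed cases) = 0.73157 × 388 ≈ 283.85.

about 284 cases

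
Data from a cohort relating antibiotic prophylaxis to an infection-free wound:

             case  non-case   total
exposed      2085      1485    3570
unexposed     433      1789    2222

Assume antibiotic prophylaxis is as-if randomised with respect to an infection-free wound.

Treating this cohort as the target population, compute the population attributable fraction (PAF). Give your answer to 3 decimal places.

PAF ≈ 0.552

p₁ = P(outcome | exposed) = 2085/3570 = 0.58403
p₀ = P(outcome | unexposed) = 433/2222 = 0.19487
Exposure prevalence π = 3570/5792 = 0.61637; overall risk P(Y=1) = 0.43474.
Under exogeneity, PAF = [P(Y=1) − p₀]/P(Y=1).
PAF = (0.43474 − 0.19487) / 0.43474 ≈ 0.5518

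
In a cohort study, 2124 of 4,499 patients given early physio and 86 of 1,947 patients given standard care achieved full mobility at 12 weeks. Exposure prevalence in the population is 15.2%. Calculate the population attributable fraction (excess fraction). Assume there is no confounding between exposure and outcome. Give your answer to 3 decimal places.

PAF ≈ 0.596

p₁ = P(outcome | exposed) = 2124/4499 = 0.4721
p₀ = P(outcome | unexposed) = 86/1947 = 0.044171
Overall risk P(Y=1) = π·p₁ + (1−π)·p₀ = 0.152×0.4721 + 0.848×0.044171 = 0.10922.
Under exogeneity, PAF = [P(Y=1) − p₀] / P(Y=1).
PAF = (0.10922 − 0.044171) / 0.10922 ≈ 0.5956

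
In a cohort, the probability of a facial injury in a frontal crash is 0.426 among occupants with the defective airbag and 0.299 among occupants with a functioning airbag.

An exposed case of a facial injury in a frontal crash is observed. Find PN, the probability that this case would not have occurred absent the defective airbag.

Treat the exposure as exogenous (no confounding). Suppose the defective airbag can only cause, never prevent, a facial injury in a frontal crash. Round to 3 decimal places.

PN ≈ 0.298

Let p₁ = 0.426, p₀ = 0.299.
Under exogeneity and monotonicity, PN = (p₁ − p₀) / p₁.
PN = (0.426 − 0.299) / 0.426 = 0.127 / 0.426 ≈ 0.2981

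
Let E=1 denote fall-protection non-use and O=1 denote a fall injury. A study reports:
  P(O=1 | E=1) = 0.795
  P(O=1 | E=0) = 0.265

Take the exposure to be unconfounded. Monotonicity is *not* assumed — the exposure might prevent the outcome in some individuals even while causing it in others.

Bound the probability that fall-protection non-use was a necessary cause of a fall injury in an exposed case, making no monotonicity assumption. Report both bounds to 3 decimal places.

Let p₁ = 0.795, p₀ = 0.265.
Under exogeneity alone the bounds on PN are max{0,(p₁−p₀)/p₁} ≤ PN ≤ min{1,(1−p₀)/p₁}.
  lower = (p₁ − p₀)/p₁ = 0.53 / 0.795 ≈ 0.6667
  upper = min{1, (1 − p₀)/p₁} = 0.735 / 0.795 ≈ 0.9245

0.667 ≤ PN ≤ 0.925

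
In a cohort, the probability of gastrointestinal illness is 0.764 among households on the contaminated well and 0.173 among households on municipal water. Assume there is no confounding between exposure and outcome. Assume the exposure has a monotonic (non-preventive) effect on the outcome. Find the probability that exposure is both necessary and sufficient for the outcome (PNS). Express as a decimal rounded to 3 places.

Let p₁ = 0.764, p₀ = 0.173.
Under exogeneity and monotonicity, PNS = p₁ − p₀.
PNS = 0.764 − 0.173 = 0.591

PNS ≈ 0.591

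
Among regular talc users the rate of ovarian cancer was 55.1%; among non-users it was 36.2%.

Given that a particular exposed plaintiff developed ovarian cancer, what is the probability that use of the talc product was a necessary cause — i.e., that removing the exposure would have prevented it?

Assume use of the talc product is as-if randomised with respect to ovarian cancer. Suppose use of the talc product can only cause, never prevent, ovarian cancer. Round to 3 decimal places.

PN ≈ 0.343

p₁ = 0.551, p₀ = 0.362.
Under exogeneity and monotonicity, PN = (p₁ − p₀) / p₁.
PN = (0.551 − 0.362) / 0.551 = 0.189 / 0.551 ≈ 0.3430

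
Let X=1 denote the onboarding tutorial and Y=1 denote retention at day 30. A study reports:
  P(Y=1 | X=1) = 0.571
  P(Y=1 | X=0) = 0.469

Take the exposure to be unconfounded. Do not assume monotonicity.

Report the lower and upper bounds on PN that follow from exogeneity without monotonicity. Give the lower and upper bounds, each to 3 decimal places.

Let p₁ = 0.571, p₀ = 0.469.
Under exogeneity alone the bounds on PN are max{0,(p₁−p₀)/p₁} ≤ PN ≤ min{1,(1−p₀)/p₁}.
  lower = (p₁ − p₀)/p₁ = 0.102 / 0.571 ≈ 0.1786
  upper = min{1, (1 − p₀)/p₁} = 0.531 / 0.571 ≈ 0.9299

0.179 ≤ PN ≤ 0.930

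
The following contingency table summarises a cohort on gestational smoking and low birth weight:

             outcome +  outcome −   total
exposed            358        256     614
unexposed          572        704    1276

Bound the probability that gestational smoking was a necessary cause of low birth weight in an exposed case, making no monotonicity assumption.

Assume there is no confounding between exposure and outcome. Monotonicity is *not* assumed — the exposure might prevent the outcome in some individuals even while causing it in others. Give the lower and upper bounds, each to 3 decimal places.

p₁ = P(outcome | exposed) = 358/614 = 0.58306
p₀ = P(outcome | unexposed) = 572/1276 = 0.44828
Under exogeneity alone the bounds on PN are max{0,(p₁−p₀)/p₁} ≤ PN ≤ min{1,(1−p₀)/p₁}.
  lower = (p₁ − p₀)/p₁ = 0.13479 / 0.58306 ≈ 0.2312
  upper = min{1, (1 − p₀)/p₁} = 0.55172 / 0.58306 ≈ 0.9463

0.231 ≤ PN ≤ 0.946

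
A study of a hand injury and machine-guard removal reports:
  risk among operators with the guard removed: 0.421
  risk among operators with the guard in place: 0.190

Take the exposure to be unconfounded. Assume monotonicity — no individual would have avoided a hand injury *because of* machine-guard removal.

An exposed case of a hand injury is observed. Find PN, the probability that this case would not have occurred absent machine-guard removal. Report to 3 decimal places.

PN ≈ 0.549

Let p₁ = 0.421, p₀ = 0.19.
Under exogeneity and monotonicity, PN = (p₁ − p₀) / p₁.
PN = (0.421 − 0.19) / 0.421 = 0.231 / 0.421 ≈ 0.5487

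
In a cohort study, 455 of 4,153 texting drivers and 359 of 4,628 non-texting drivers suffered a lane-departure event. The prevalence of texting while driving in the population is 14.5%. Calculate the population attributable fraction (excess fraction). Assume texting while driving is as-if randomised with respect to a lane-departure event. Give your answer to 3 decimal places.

p₁ = P(outcome | exposed) = 455/4153 = 0.10956
p₀ = P(outcome | unexposed) = 359/4628 = 0.077571
Overall risk P(Y=1) = π·p₁ + (1−π)·p₀ = 0.145×0.10956 + 0.855×0.077571 = 0.08221.
Under exogeneity, PAF = [P(Y=1) − p₀] / P(Y=1).
PAF = (0.08221 − 0.077571) / 0.08221 ≈ 0.0564

PAF ≈ 0.056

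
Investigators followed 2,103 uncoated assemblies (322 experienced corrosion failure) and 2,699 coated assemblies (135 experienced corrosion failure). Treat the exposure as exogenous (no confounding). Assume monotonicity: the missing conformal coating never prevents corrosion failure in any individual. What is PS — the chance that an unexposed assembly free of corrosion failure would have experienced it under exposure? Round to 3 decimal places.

p₁ = P(outcome | exposed) = 322/2103 = 0.15311
p₀ = P(outcome | unexposed) = 135/2699 = 0.050019
Under exogeneity and monotonicity, PS = (p₁ − p₀) / (1 − p₀).
PS = (0.15311 − 0.050019) / (1 − 0.050019) = 0.1031 / 0.94998 ≈ 0.1085

PS ≈ 0.109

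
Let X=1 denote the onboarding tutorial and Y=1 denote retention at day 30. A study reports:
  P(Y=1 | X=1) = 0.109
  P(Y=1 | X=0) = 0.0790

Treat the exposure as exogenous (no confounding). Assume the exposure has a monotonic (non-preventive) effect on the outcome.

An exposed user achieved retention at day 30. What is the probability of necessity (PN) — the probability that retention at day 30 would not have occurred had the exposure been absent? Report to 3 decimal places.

Let p₁ = 0.109, p₀ = 0.079.
Under exogeneity and monotonicity, PN = (p₁ − p₀) / p₁.
PN = (0.109 − 0.079) / 0.109 = 0.03 / 0.109 ≈ 0.2752

PN ≈ 0.275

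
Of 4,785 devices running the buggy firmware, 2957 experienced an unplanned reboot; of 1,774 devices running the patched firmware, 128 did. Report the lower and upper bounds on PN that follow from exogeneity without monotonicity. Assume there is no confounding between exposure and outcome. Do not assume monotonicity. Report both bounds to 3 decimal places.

0.883 ≤ PN ≤ 1.000

p₁ = P(outcome | exposed) = 2957/4785 = 0.61797
p₀ = P(outcome | unexposed) = 128/1774 = 0.072153
Under exogeneity alone the bounds on PN are max{0,(p₁−p₀)/p₁} ≤ PN ≤ min{1,(1−p₀)/p₁}.
  lower = (p₁ − p₀)/p₁ = 0.54582 / 0.61797 ≈ 0.8832
  upper = min{1, (1 − p₀)/p₁} = 0.92785 / 0.61797 ≈ 1.5014 → capped at 1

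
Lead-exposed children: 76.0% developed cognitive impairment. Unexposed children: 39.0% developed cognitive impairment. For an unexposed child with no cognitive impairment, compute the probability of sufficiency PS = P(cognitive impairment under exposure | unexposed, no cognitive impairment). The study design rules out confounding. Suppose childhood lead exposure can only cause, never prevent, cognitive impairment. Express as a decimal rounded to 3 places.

PS ≈ 0.607

p₁ = 0.76, p₀ = 0.39.
Under exogeneity and monotonicity, PS = (p₁ − p₀) / (1 − p₀).
PS = (0.76 − 0.39) / (1 − 0.39) = 0.37 / 0.61 ≈ 0.6066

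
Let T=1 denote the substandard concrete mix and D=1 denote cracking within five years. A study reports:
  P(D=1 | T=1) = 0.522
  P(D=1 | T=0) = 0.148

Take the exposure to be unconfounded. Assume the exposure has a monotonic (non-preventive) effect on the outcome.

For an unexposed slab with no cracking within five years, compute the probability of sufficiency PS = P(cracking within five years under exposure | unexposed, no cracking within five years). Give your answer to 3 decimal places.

Let p₁ = 0.522, p₀ = 0.148.
Under exogeneity and monotonicity, PS = (p₁ − p₀) / (1 − p₀).
PS = (0.522 − 0.148) / (1 − 0.148) = 0.374 / 0.852 ≈ 0.4390

PS ≈ 0.439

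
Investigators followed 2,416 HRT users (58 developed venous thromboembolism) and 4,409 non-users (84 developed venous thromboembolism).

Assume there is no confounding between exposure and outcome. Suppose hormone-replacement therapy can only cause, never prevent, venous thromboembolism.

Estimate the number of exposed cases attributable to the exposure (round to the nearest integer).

p₁ = P(outcome | exposed) = 58/2416 = 0.024007
p₀ = P(outcome | unexposed) = 84/4409 = 0.019052
PN = (p₁ − p₀)/p₁ = (0.024007 − 0.019052) / 0.024007 ≈ 0.20639.
Attributable cases ≈ PN × (exposed cases) = 0.20639 × 58 ≈ 11.97.

about 12 cases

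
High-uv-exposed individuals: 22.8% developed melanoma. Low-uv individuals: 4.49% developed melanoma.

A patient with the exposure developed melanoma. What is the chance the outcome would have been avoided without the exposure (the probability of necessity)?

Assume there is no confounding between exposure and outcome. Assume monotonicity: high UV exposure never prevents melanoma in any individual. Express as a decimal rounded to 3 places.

p₁ = 0.228, p₀ = 0.0449.
Under exogeneity and monotonicity, PN = (p₁ − p₀) / p₁.
PN = (0.228 − 0.0449) / 0.228 = 0.1831 / 0.228 ≈ 0.8031

PN ≈ 0.803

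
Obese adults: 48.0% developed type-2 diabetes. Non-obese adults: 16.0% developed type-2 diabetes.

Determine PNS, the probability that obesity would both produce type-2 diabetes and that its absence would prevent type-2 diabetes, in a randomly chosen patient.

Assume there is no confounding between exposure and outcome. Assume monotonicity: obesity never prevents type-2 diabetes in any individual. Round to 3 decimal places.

p₁ = 0.48, p₀ = 0.16.
Under exogeneity and monotonicity, PNS = p₁ − p₀.
PNS = 0.48 − 0.16 = 0.32

PNS ≈ 0.320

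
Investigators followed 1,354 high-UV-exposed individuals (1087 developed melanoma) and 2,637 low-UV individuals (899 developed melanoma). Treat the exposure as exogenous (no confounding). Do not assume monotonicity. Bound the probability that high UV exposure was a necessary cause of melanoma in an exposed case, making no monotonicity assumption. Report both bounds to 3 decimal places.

0.575 ≤ PN ≤ 0.821

p₁ = P(outcome | exposed) = 1087/1354 = 0.80281
p₀ = P(outcome | unexposed) = 899/2637 = 0.34092
Under exogeneity alone the bounds on PN are max{0,(p₁−p₀)/p₁} ≤ PN ≤ min{1,(1−p₀)/p₁}.
  lower = (p₁ − p₀)/p₁ = 0.46189 / 0.80281 ≈ 0.5753
  upper = min{1, (1 − p₀)/p₁} = 0.65908 / 0.80281 ≈ 0.8210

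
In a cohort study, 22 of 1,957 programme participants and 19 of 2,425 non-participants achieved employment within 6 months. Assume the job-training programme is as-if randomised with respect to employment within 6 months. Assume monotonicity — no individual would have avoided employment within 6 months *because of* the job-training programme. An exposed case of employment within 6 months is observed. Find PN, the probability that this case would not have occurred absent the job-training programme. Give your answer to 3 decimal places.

p₁ = P(outcome | exposed) = 22/1957 = 0.011242
p₀ = P(outcome | unexposed) = 19/2425 = 0.0078351
Under exogeneity and monotonicity, PN = (p₁ − p₀) / p₁.
PN = (0.011242 − 0.0078351) / 0.011242 = 0.0034066 / 0.011242 ≈ 0.3030

PN ≈ 0.303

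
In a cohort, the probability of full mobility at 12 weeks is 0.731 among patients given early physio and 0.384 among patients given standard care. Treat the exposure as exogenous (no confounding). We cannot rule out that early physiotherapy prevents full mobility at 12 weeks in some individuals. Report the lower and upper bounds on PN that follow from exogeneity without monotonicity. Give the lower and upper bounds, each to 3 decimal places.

Let p₁ = 0.731, p₀ = 0.384.
Under exogeneity alone the bounds on PN are max{0,(p₁−p₀)/p₁} ≤ PN ≤ min{1,(1−p₀)/p₁}.
  lower = (p₁ − p₀)/p₁ = 0.347 / 0.731 ≈ 0.4747
  upper = min{1, (1 − p₀)/p₁} = 0.616 / 0.731 ≈ 0.8427

0.475 ≤ PN ≤ 0.843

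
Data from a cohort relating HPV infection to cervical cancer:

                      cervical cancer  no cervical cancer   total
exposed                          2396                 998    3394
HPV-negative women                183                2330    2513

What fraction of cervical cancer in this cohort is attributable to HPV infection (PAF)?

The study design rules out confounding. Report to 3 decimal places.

p₁ = P(outcome | exposed) = 2396/3394 = 0.70595
p₀ = P(outcome | unexposed) = 183/2513 = 0.072821
Exposure prevalence π = 3394/5907 = 0.57457; overall risk P(Y=1) = 0.4366.
Under exogeneity, PAF = [P(Y=1) − p₀]/P(Y=1).
PAF = (0.4366 − 0.072821) / 0.4366 ≈ 0.8332

PAF ≈ 0.833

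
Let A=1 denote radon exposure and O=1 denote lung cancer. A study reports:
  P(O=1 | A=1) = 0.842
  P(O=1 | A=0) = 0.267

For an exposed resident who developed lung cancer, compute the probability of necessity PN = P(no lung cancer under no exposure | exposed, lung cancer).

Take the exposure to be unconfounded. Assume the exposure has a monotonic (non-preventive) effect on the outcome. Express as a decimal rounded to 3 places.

Let p₁ = 0.842, p₀ = 0.267.
Under exogeneity and monotonicity, PN = (p₁ − p₀) / p₁.
PN = (0.842 − 0.267) / 0.842 = 0.575 / 0.842 ≈ 0.6829

PN ≈ 0.683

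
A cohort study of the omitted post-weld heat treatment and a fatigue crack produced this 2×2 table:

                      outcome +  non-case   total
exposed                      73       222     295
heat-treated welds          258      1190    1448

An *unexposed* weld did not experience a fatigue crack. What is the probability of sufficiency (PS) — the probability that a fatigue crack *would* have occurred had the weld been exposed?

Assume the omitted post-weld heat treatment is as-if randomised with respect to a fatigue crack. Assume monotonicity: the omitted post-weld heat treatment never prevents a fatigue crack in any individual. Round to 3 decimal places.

PS ≈ 0.084

p₁ = P(outcome | exposed) = 73/295 = 0.24746
p₀ = P(outcome | unexposed) = 258/1448 = 0.17818
Under exogeneity and monotonicity, PS = (p₁ − p₀)/(1 − p₀).
PS = (0.24746 − 0.17818) / 0.82182 ≈ 0.0843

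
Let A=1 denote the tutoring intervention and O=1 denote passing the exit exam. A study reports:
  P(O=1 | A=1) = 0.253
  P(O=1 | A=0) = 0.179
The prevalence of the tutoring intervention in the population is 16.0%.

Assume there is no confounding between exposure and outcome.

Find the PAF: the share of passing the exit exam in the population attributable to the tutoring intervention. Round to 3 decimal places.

Let p₁ = 0.253, p₀ = 0.179.
Overall risk P(Y=1) = π·p₁ + (1−π)·p₀ = 0.16×0.253 + 0.84×0.179 = 0.19084.
Under exogeneity, PAF = [P(Y=1) − p₀] / P(Y=1).
PAF = (0.19084 − 0.179) / 0.19084 ≈ 0.0620

PAF ≈ 0.062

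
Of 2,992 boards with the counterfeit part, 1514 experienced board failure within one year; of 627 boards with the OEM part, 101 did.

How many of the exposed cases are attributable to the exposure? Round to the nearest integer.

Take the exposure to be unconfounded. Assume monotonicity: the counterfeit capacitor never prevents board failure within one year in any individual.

p₁ = P(outcome | exposed) = 1514/2992 = 0.50602
p₀ = P(outcome | unexposed) = 101/627 = 0.16108
PN = (p₁ − p₀)/p₁ = (0.50602 − 0.16108) / 0.50602 ≈ 0.68166.
Attributable cases ≈ PN × (exposed cases) = 0.68166 × 1514 ≈ 1032.04.

about 1032 cases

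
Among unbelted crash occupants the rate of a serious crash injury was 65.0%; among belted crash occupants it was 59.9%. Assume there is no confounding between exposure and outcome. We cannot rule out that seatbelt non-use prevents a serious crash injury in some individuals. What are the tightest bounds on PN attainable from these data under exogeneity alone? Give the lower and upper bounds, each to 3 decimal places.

p₁ = 0.65, p₀ = 0.599.
Under exogeneity alone the bounds on PN are max{0,(p₁−p₀)/p₁} ≤ PN ≤ min{1,(1−p₀)/p₁}.
  lower = (p₁ − p₀)/p₁ = 0.051 / 0.65 ≈ 0.0785
  upper = min{1, (1 − p₀)/p₁} = 0.401 / 0.65 ≈ 0.6169

0.078 ≤ PN ≤ 0.617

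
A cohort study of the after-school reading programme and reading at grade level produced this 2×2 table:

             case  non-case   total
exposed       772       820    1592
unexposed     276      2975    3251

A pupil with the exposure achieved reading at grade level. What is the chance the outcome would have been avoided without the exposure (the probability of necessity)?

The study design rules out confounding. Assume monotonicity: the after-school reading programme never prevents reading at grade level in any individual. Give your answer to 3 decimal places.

p₁ = P(outcome | exposed) = 772/1592 = 0.48492
p₀ = P(outcome | unexposed) = 276/3251 = 0.084897
Under exogeneity and monotonicity, PN = (p₁ − p₀) / p₁.
PN = (0.48492 − 0.084897) / 0.48492 = 0.40003 / 0.48492 ≈ 0.8249

PN ≈ 0.825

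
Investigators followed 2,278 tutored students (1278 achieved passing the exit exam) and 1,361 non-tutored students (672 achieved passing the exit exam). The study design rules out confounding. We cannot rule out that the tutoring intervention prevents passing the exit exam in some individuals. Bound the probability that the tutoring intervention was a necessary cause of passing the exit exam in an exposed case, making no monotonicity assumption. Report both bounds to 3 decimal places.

0.120 ≤ PN ≤ 0.902

p₁ = P(outcome | exposed) = 1278/2278 = 0.56102
p₀ = P(outcome | unexposed) = 672/1361 = 0.49375
Under exogeneity alone the bounds on PN are max{0,(p₁−p₀)/p₁} ≤ PN ≤ min{1,(1−p₀)/p₁}.
  lower = (p₁ − p₀)/p₁ = 0.067264 / 0.56102 ≈ 0.1199
  upper = min{1, (1 − p₀)/p₁} = 0.50625 / 0.56102 ≈ 0.9024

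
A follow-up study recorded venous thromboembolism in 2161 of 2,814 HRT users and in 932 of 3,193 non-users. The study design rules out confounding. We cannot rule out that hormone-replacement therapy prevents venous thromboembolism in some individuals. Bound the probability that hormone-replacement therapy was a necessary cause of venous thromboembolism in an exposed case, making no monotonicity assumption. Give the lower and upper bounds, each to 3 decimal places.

0.620 ≤ PN ≤ 0.922

p₁ = P(outcome | exposed) = 2161/2814 = 0.76795
p₀ = P(outcome | unexposed) = 932/3193 = 0.29189
Under exogeneity alone the bounds on PN are max{0,(p₁−p₀)/p₁} ≤ PN ≤ min{1,(1−p₀)/p₁}.
  lower = (p₁ − p₀)/p₁ = 0.47606 / 0.76795 ≈ 0.6199
  upper = min{1, (1 − p₀)/p₁} = 0.70811 / 0.76795 ≈ 0.9221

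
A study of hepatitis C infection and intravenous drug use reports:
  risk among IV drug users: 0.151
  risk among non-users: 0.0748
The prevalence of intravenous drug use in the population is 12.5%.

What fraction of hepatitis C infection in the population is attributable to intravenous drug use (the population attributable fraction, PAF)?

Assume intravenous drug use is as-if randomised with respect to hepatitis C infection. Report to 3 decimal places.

Let p₁ = 0.151, p₀ = 0.0748.
Overall risk P(Y=1) = π·p₁ + (1−π)·p₀ = 0.125×0.151 + 0.875×0.0748 = 0.084325.
Under exogeneity, PAF = [P(Y=1) − p₀] / P(Y=1).
PAF = (0.084325 − 0.0748) / 0.084325 ≈ 0.1130

PAF ≈ 0.113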